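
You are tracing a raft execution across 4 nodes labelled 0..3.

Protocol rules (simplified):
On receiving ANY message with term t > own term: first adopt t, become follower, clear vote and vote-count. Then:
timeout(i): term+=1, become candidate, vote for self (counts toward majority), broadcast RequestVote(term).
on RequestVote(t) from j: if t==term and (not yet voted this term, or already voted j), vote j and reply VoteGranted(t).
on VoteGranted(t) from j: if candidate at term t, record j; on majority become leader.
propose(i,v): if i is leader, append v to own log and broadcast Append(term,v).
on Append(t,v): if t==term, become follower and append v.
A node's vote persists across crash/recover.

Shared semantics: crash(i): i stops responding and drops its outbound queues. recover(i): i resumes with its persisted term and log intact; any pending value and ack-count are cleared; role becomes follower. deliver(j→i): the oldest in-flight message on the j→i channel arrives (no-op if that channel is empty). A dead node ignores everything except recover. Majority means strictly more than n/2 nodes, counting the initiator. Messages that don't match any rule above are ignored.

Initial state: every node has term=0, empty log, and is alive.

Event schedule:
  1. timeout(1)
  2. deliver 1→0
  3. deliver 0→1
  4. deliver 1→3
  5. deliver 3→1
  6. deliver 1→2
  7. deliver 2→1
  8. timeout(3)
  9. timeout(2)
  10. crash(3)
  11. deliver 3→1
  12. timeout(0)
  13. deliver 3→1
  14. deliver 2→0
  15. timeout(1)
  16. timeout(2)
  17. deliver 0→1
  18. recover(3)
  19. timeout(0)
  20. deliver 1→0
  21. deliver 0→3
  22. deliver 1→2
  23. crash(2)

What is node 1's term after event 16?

[1] timeout(1) → N1(cand t1 [-])
[2] deliver 1→0 → N0(foll t1 [-])
[3] deliver 0→1 → ∅
[4] deliver 1→3 → N3(foll t1 [-])
[5] deliver 3→1 → N1(lead t1 [-])
[6] deliver 1→2 → N2(foll t1 [-])
[7] deliver 2→1 → ∅
[8] timeout(3) → N3(cand t2 [-])
[9] timeout(2) → N2(cand t2 [-])
[10] crash(3) → N3(✗cand t2 [-])
[11] deliver 3→1 → ∅
[12] timeout(0) → N0(cand t2 [-])
[13] deliver 3→1 → ∅
[14] deliver 2→0 → ∅
[15] timeout(1) → N1(cand t2 [-])
[16] timeout(2) → N2(cand t3 [-])

2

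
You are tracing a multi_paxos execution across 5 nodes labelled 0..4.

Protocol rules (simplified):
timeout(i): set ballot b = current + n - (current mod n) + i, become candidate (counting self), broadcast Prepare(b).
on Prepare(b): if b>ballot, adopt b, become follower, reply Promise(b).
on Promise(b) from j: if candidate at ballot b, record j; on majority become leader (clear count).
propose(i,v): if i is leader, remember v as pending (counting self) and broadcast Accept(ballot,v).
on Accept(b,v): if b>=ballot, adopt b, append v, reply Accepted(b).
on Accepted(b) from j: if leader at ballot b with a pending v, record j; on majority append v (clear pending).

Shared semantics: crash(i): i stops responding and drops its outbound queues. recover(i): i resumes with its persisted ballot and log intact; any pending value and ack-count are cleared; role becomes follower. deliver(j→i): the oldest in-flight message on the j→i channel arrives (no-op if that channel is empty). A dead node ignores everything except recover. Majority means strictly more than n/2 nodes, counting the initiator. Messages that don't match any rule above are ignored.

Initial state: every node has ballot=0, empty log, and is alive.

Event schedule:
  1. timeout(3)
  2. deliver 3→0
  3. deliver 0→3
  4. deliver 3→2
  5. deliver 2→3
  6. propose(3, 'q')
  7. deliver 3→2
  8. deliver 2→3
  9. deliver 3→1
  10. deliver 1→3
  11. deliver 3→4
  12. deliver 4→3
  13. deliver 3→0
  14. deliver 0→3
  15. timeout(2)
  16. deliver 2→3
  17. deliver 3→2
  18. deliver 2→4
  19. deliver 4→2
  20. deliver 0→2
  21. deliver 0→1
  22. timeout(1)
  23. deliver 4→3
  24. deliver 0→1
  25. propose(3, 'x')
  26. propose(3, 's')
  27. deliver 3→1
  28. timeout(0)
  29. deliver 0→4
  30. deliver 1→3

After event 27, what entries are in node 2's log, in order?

e1 timeout(3): 3[cand,b=8,-]
e2 deliver 3→0: 0[foll,b=8,-]
e3 deliver 0→3: ·
e4 deliver 3→2: 2[foll,b=8,-]
e5 deliver 2→3: 3[lead,b=8,-]
e6 propose(3,'q'): ·
e7 deliver 3→2: 2[foll,b=8,q]
e8 deliver 2→3: ·
e9 deliver 3→1: 1[foll,b=8,-]
e10 deliver 1→3: ·
e11 deliver 3→4: 4[foll,b=8,-]
e12 deliver 4→3: ·
e13 deliver 3→0: 0[foll,b=8,q]
e14 deliver 0→3: 3[lead,b=8,q]
e15 timeout(2): 2[cand,b=12,q]
e16 deliver 2→3: 3[foll,b=12,q]
e17 deliver 3→2: ·
e18 deliver 2→4: 4[foll,b=12,-]
e19 deliver 4→2: 2[lead,b=12,q]
e20 deliver 0→2: ·
e21 deliver 0→1: ·
e22 timeout(1): 1[cand,b=11,-]
e23 deliver 4→3: ·
e24 deliver 0→1: ·
e25 propose(3,'x'): ·
e26 propose(3,'s'): ·
e27 deliver 3→1: ·

q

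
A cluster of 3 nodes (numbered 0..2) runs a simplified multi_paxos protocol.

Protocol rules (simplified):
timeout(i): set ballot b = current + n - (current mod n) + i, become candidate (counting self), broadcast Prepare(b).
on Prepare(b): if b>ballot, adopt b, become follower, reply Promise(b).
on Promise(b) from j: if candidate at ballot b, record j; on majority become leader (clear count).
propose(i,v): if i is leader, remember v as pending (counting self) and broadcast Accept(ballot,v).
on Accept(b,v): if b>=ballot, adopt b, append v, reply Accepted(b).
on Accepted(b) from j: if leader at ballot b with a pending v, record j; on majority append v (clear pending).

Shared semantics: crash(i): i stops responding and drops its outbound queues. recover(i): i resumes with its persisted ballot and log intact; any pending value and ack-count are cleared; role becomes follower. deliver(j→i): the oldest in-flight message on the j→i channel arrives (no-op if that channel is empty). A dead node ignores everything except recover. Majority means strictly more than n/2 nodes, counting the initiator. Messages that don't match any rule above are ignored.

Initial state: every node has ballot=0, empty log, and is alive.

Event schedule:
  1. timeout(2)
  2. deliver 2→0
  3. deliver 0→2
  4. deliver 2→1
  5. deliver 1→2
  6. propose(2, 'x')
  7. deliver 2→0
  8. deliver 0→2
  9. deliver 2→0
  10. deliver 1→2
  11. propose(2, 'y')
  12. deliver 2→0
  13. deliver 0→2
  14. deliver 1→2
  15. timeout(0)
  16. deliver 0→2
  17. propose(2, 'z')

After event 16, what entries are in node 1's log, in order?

after 1 — timeout(2): n2:cand/b5/[-]
after 2 — deliver 2→0: n0:foll/b5/[-]
after 3 — deliver 0→2: n2:lead/b5/[-]
after 4 — deliver 2→1: n1:foll/b5/[-]
after 5 — deliver 1→2: ·
after 6 — propose(2,'x'): ·
after 7 — deliver 2→0: n0:foll/b5/[x]
after 8 — deliver 0→2: n2:lead/b5/[x]
after 9 — deliver 2→0: ·
after 10 — deliver 1→2: ·
after 11 — propose(2,'y'): ·
after 12 — deliver 2→0: n0:foll/b5/[x,y]
after 13 — deliver 0→2: n2:lead/b5/[x,y]
after 14 — deliver 1→2: ·
after 15 — timeout(0): n0:cand/b6/[x,y]
after 16 — deliver 0→2: n2:foll/b6/[x,y]

empty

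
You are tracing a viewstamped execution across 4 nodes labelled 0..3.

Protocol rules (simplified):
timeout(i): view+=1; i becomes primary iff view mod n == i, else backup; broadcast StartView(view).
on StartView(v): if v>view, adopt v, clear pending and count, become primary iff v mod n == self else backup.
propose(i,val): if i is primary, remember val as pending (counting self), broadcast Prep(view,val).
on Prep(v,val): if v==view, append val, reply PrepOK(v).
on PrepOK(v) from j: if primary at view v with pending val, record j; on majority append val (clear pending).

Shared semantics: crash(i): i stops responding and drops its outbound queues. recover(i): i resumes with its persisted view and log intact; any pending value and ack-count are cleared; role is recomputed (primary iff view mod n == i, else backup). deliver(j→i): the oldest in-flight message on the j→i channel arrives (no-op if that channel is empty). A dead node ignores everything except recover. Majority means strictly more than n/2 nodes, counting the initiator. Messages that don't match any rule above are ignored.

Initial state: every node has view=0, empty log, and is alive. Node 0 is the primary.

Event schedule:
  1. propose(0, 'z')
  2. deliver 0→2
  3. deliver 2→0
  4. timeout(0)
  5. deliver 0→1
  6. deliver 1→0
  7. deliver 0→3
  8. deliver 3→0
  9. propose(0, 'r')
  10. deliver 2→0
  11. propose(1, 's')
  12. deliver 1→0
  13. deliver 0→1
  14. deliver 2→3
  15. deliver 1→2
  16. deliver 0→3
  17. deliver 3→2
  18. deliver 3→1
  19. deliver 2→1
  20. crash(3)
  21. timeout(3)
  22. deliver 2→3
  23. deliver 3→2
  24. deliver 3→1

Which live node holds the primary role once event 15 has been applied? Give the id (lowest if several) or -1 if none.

e1 propose(0,'z'): ·
e2 deliver 0→2: 2[back,v=0,z]
e3 deliver 2→0: ·
e4 timeout(0): 0[back,v=1,-]
e5 deliver 0→1: 1[back,v=0,z]
e6 deliver 1→0: ·
e7 deliver 0→3: 3[back,v=0,z]
e8 deliver 3→0: ·
e9 propose(0,'r'): ·
e10 deliver 2→0: ·
e11 propose(1,'s'): ·
e12 deliver 1→0: ·
e13 deliver 0→1: 1[prim,v=1,z]
e14 deliver 2→3: ·
e15 deliver 1→2: ·

1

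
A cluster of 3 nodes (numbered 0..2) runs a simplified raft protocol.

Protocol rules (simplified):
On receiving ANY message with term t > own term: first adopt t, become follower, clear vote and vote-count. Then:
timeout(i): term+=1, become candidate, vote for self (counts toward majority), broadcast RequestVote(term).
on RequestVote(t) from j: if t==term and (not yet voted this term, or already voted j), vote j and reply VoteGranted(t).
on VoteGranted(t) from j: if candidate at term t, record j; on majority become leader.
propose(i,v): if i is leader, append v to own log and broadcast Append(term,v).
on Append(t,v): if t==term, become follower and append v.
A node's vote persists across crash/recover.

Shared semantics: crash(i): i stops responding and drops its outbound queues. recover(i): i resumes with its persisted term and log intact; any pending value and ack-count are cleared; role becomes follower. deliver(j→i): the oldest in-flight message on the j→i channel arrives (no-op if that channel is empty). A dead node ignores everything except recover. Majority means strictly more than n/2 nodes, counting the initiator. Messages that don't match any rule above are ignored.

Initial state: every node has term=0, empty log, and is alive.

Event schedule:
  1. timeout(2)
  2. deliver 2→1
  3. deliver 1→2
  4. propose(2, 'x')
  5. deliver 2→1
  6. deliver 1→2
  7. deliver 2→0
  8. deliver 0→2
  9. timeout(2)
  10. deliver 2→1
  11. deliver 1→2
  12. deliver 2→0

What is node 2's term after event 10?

[1] timeout(2) → N2(cand t1 [-])
[2] deliver 2→1 → N1(foll t1 [-])
[3] deliver 1→2 → N2(lead t1 [-])
[4] propose(2,'x') → N2(lead t1 [x])
[5] deliver 2→1 → N1(foll t1 [x])
[6] deliver 1→2 → ∅
[7] deliver 2→0 → N0(foll t1 [-])
[8] deliver 0→2 → ∅
[9] timeout(2) → N2(cand t2 [x])
[10] deliver 2→1 → N1(foll t2 [x])

2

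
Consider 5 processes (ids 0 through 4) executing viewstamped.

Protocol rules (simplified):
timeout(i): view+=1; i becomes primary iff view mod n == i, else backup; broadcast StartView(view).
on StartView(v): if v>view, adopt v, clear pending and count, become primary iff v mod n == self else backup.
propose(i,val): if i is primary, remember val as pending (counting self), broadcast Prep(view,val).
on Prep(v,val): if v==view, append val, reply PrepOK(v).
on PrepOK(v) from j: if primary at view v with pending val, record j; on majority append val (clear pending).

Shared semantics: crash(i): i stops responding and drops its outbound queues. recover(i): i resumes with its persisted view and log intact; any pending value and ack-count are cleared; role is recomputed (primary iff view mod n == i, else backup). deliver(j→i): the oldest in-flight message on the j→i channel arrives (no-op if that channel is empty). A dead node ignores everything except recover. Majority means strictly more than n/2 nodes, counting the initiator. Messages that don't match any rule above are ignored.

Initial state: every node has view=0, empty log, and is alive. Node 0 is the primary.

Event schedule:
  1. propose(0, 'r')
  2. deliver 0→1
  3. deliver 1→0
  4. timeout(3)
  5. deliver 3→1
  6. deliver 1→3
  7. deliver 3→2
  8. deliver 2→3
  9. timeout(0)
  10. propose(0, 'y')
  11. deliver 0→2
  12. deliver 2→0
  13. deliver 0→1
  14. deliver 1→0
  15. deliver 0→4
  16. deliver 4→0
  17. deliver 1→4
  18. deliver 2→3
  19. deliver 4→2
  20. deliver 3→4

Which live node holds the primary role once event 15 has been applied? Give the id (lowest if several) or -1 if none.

1

[1] propose(0,'r') → ∅
[2] deliver 0→1 → N1(back v0 [r])
[3] deliver 1→0 → ∅
[4] timeout(3) → N3(back v1 [-])
[5] deliver 3→1 → N1(prim v1 [r])
[6] deliver 1→3 → ∅
[7] deliver 3→2 → N2(back v1 [-])
[8] deliver 2→3 → ∅
[9] timeout(0) → N0(back v1 [-])
[10] propose(0,'y') → ∅
[11] deliver 0→2 → ∅
[12] deliver 2→0 → ∅
[13] deliver 0→1 → ∅
[14] deliver 1→0 → ∅
[15] deliver 0→4 → N4(back v0 [r])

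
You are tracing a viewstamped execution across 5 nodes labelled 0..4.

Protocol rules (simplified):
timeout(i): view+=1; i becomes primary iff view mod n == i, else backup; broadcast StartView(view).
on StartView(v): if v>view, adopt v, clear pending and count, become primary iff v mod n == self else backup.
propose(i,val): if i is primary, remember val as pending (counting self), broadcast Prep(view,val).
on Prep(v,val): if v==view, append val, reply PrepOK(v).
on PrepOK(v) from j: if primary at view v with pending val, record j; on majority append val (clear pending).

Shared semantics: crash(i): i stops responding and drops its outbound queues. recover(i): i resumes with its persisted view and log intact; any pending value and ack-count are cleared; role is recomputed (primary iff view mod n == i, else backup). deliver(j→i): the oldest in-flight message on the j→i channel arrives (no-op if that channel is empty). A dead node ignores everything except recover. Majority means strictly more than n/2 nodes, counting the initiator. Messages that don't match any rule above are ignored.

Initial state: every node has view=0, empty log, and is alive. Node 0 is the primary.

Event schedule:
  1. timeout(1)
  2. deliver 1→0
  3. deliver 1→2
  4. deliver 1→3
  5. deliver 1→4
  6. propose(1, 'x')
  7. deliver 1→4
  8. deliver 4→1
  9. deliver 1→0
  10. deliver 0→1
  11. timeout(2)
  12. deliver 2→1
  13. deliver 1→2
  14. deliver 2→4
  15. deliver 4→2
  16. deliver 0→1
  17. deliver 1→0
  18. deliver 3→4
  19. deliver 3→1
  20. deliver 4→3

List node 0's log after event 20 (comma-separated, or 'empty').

x

after 1 — timeout(1): n1:prim/v1/[-]
after 2 — deliver 1→0: n0:back/v1/[-]
after 3 — deliver 1→2: n2:back/v1/[-]
after 4 — deliver 1→3: n3:back/v1/[-]
after 5 — deliver 1→4: n4:back/v1/[-]
after 6 — propose(1,'x'): ·
after 7 — deliver 1→4: n4:back/v1/[x]
after 8 — deliver 4→1: ·
after 9 — deliver 1→0: n0:back/v1/[x]
after 10 — deliver 0→1: n1:prim/v1/[x]
after 11 — timeout(2): n2:prim/v2/[-]
after 12 — deliver 2→1: n1:back/v2/[x]
after 13 — deliver 1→2: ·
after 14 — deliver 2→4: n4:back/v2/[x]
after 15 — deliver 4→2: ·
after 16 — deliver 0→1: ·
after 17 — deliver 1→0: ·
after 18 — deliver 3→4: ·
after 19 — deliver 3→1: ·
after 20 — deliver 4→3: ·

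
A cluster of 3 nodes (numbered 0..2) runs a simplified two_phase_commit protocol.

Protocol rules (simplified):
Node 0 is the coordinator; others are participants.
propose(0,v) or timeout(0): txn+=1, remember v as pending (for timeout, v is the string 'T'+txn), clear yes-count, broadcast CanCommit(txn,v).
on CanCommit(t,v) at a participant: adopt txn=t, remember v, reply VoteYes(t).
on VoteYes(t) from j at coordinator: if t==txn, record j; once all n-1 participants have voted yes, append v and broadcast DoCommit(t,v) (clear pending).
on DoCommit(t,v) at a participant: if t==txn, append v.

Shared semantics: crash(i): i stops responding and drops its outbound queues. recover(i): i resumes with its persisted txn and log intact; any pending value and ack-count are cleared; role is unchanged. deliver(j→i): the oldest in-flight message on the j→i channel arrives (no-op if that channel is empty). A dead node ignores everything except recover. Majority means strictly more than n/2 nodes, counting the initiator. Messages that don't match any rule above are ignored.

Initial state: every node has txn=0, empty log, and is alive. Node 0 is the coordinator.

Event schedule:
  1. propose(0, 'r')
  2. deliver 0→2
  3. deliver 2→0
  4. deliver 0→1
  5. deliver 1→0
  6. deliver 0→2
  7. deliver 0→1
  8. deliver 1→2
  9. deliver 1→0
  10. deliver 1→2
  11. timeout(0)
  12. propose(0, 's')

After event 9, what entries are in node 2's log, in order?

r

e1 propose(0,'r'): 0[coor,t=1,-]
e2 deliver 0→2: 2[part,t=1,-]
e3 deliver 2→0: ·
e4 deliver 0→1: 1[part,t=1,-]
e5 deliver 1→0: 0[coor,t=1,r]
e6 deliver 0→2: 2[part,t=1,r]
e7 deliver 0→1: 1[part,t=1,r]
e8 deliver 1→2: ·
e9 deliver 1→0: ·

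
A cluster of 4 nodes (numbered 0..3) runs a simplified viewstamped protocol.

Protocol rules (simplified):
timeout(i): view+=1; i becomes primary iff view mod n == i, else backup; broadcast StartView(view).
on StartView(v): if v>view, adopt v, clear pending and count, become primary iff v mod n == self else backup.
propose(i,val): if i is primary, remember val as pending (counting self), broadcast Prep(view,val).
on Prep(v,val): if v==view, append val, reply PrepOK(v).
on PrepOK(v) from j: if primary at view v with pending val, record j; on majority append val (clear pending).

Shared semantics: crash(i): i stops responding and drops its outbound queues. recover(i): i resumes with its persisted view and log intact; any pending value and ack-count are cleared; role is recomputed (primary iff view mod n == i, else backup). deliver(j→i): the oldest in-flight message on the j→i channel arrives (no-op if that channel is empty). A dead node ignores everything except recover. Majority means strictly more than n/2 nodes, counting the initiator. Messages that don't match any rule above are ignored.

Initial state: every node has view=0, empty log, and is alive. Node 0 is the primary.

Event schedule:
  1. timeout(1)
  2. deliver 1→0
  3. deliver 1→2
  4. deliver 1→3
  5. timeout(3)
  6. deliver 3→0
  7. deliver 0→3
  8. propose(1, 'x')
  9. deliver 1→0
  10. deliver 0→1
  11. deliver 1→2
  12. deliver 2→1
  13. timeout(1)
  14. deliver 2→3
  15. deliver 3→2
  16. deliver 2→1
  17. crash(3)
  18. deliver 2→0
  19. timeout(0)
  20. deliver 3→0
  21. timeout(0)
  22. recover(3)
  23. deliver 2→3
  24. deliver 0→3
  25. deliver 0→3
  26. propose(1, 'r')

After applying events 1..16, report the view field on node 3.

after 1 — timeout(1): n1:prim/v1/[-]
after 2 — deliver 1→0: n0:back/v1/[-]
after 3 — deliver 1→2: n2:back/v1/[-]
after 4 — deliver 1→3: n3:back/v1/[-]
after 5 — timeout(3): n3:back/v2/[-]
after 6 — deliver 3→0: n0:back/v2/[-]
after 7 — deliver 0→3: ·
after 8 — propose(1,'x'): ·
after 9 — deliver 1→0: ·
after 10 — deliver 0→1: ·
after 11 — deliver 1→2: n2:back/v1/[x]
after 12 — deliver 2→1: ·
after 13 — timeout(1): n1:back/v2/[-]
after 14 — deliver 2→3: ·
after 15 — deliver 3→2: n2:prim/v2/[x]
after 16 — deliver 2→1: ·

2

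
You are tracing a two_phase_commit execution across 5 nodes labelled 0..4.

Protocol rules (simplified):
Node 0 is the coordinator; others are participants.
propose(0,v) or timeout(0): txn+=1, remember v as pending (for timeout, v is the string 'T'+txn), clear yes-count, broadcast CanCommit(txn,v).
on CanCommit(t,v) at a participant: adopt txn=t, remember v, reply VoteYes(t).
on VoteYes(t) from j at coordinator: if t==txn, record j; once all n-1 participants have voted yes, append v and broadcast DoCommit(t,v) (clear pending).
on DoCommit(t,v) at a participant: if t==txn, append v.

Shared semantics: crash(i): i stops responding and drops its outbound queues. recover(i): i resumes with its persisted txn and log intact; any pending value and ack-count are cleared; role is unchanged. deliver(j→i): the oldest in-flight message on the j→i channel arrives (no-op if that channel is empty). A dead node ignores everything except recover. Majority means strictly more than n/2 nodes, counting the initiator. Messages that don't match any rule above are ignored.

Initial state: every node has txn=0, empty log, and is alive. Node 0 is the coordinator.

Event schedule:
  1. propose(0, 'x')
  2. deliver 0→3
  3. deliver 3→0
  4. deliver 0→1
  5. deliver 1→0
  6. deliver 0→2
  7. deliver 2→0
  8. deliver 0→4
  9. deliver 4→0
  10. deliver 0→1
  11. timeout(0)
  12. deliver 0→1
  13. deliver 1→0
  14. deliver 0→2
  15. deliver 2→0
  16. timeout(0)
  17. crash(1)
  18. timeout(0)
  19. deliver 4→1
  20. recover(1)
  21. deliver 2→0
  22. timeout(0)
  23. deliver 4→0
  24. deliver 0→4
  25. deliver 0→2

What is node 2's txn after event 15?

e1 propose(0,'x'): 0[coor,t=1,-]
e2 deliver 0→3: 3[part,t=1,-]
e3 deliver 3→0: ·
e4 deliver 0→1: 1[part,t=1,-]
e5 deliver 1→0: ·
e6 deliver 0→2: 2[part,t=1,-]
e7 deliver 2→0: ·
e8 deliver 0→4: 4[part,t=1,-]
e9 deliver 4→0: 0[coor,t=1,x]
e10 deliver 0→1: 1[part,t=1,x]
e11 timeout(0): 0[coor,t=2,x]
e12 deliver 0→1: 1[part,t=2,x]
e13 deliver 1→0: ·
e14 deliver 0→2: 2[part,t=1,x]
e15 deliver 2→0: ·

1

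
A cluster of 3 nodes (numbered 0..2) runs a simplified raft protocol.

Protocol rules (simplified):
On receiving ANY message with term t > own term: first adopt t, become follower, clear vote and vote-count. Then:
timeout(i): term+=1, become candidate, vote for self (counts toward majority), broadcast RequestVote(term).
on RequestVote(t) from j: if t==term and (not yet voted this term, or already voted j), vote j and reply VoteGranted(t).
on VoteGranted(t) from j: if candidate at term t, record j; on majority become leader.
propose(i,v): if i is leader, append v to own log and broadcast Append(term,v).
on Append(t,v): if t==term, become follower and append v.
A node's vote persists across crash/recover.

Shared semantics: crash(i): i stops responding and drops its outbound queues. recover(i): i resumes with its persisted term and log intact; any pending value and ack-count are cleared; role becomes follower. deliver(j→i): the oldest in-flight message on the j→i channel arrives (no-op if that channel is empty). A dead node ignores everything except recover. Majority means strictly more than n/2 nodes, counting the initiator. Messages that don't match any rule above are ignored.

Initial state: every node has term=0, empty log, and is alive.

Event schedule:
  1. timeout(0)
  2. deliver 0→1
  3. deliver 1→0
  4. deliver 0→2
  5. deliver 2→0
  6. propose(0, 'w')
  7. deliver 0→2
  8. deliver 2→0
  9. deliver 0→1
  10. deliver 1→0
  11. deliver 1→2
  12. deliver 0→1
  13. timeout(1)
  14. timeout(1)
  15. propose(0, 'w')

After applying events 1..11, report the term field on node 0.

1

1. timeout(0):  <0:cand t1 ->
2. deliver 0→1:  <1:foll t1 ->
3. deliver 1→0:  <0:lead t1 ->
4. deliver 0→2:  <2:foll t1 ->
5. deliver 2→0:  nop
6. propose(0,'w'):  <0:lead t1 w>
7. deliver 0→2:  <2:foll t1 w>
8. deliver 2→0:  nop
9. deliver 0→1:  <1:foll t1 w>
10. deliver 1→0:  nop
11. deliver 1→2:  nop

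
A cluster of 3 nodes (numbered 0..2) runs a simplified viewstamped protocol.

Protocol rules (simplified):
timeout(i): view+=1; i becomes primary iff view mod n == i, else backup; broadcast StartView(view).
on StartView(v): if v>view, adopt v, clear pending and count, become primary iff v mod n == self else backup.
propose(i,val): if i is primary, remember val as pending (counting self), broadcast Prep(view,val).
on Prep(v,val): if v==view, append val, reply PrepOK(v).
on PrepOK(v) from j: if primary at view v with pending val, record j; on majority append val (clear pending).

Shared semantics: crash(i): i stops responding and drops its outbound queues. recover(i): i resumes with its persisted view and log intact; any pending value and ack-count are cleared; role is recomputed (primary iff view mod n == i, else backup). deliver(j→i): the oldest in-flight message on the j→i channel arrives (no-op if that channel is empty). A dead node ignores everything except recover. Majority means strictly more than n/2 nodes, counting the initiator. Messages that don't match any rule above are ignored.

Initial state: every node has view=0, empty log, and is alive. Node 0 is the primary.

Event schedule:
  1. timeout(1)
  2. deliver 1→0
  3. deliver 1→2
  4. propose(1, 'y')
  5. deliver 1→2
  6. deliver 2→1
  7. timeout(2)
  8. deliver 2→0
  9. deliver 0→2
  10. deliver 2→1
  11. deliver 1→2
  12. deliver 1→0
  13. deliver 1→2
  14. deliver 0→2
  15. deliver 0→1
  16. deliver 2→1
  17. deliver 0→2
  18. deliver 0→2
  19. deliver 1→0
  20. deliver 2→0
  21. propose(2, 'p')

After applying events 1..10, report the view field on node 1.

[1] timeout(1) → N1(prim v1 [-])
[2] deliver 1→0 → N0(back v1 [-])
[3] deliver 1→2 → N2(back v1 [-])
[4] propose(1,'y') → ∅
[5] deliver 1→2 → N2(back v1 [y])
[6] deliver 2→1 → N1(prim v1 [y])
[7] timeout(2) → N2(prim v2 [y])
[8] deliver 2→0 → N0(back v2 [-])
[9] deliver 0→2 → ∅
[10] deliver 2→1 → N1(back v2 [y])

2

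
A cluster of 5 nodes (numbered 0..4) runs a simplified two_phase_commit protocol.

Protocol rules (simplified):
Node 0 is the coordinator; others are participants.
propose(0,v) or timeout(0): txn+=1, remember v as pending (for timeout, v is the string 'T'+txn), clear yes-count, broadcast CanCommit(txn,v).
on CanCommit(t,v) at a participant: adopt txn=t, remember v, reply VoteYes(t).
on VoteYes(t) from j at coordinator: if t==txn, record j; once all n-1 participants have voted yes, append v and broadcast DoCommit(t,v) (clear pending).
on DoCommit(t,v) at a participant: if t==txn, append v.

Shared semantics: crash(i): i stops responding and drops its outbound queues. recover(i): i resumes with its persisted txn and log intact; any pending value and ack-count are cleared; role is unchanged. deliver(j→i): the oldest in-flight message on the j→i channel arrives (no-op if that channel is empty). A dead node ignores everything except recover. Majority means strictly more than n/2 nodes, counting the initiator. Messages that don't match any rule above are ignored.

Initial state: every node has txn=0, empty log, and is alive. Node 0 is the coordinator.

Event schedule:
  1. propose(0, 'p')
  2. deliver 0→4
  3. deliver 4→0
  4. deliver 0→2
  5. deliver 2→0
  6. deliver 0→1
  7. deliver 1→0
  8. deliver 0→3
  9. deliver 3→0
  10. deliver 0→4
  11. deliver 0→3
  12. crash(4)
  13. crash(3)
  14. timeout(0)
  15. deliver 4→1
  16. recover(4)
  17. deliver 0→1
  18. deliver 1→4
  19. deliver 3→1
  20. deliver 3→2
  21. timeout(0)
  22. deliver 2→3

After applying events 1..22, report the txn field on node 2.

1

[1] propose(0,'p') → N0(coor t1 [-])
[2] deliver 0→4 → N4(part t1 [-])
[3] deliver 4→0 → ∅
[4] deliver 0→2 → N2(part t1 [-])
[5] deliver 2→0 → ∅
[6] deliver 0→1 → N1(part t1 [-])
[7] deliver 1→0 → ∅
[8] deliver 0→3 → N3(part t1 [-])
[9] deliver 3→0 → N0(coor t1 [p])
[10] deliver 0→4 → N4(part t1 [p])
[11] deliver 0→3 → N3(part t1 [p])
[12] crash(4) → N4(✗part t1 [p])
[13] crash(3) → N3(✗part t1 [p])
[14] timeout(0) → N0(coor t2 [p])
[15] deliver 4→1 → ∅
[16] recover(4) → N4(part t1 [p])
[17] deliver 0→1 → N1(part t1 [p])
[18] deliver 1→4 → ∅
[19] deliver 3→1 → ∅
[20] deliver 3→2 → ∅
[21] timeout(0) → N0(coor t3 [p])
[22] deliver 2→3 → ∅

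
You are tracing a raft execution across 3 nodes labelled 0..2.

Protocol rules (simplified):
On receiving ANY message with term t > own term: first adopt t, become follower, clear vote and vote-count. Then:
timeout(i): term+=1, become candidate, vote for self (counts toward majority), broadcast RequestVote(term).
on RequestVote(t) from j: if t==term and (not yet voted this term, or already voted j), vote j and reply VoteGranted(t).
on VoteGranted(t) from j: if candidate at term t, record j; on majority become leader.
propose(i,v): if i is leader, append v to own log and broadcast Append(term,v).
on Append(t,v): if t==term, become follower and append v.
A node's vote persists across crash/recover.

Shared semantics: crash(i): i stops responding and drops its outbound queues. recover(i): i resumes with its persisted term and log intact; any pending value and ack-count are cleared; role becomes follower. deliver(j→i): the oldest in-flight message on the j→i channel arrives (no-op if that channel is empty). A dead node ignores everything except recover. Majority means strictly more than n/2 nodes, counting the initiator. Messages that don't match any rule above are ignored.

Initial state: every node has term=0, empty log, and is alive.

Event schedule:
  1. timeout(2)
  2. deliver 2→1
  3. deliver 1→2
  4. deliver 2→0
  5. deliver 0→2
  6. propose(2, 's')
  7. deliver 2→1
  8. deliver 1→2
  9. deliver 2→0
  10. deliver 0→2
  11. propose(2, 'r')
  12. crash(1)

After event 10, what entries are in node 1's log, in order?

s

[1] timeout(2) → N2(cand t1 [-])
[2] deliver 2→1 → N1(foll t1 [-])
[3] deliver 1→2 → N2(lead t1 [-])
[4] deliver 2→0 → N0(foll t1 [-])
[5] deliver 0→2 → ∅
[6] propose(2,'s') → N2(lead t1 [s])
[7] deliver 2→1 → N1(foll t1 [s])
[8] deliver 1→2 → ∅
[9] deliver 2→0 → N0(foll t1 [s])
[10] deliver 0→2 → ∅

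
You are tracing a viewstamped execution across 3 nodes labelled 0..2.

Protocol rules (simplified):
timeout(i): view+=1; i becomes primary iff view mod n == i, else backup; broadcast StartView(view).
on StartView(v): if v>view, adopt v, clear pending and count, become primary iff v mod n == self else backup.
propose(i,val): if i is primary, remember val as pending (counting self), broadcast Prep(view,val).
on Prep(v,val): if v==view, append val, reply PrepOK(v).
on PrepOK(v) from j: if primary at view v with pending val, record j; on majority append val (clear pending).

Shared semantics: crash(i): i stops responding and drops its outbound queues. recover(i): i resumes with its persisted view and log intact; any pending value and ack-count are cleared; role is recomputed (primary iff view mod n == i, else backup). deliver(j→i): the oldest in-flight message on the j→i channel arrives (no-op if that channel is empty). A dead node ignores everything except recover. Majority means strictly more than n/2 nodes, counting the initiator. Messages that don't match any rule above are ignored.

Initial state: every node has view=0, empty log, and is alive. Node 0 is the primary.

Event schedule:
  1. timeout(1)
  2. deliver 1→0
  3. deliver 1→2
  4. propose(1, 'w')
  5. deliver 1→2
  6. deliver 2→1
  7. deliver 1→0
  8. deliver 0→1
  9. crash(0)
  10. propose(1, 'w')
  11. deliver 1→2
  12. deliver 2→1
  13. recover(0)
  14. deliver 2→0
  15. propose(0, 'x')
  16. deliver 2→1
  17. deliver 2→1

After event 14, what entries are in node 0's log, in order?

w

e1 timeout(1): 1[prim,v=1,-]
e2 deliver 1→0: 0[back,v=1,-]
e3 deliver 1→2: 2[back,v=1,-]
e4 propose(1,'w'): ·
e5 deliver 1→2: 2[back,v=1,w]
e6 deliver 2→1: 1[prim,v=1,w]
e7 deliver 1→0: 0[back,v=1,w]
e8 deliver 0→1: ·
e9 crash(0): 0[✗back,v=1,w]
e10 propose(1,'w'): ·
e11 deliver 1→2: 2[back,v=1,w,w]
e12 deliver 2→1: 1[prim,v=1,w,w]
e13 recover(0): 0[back,v=1,w]
e14 deliver 2→0: ·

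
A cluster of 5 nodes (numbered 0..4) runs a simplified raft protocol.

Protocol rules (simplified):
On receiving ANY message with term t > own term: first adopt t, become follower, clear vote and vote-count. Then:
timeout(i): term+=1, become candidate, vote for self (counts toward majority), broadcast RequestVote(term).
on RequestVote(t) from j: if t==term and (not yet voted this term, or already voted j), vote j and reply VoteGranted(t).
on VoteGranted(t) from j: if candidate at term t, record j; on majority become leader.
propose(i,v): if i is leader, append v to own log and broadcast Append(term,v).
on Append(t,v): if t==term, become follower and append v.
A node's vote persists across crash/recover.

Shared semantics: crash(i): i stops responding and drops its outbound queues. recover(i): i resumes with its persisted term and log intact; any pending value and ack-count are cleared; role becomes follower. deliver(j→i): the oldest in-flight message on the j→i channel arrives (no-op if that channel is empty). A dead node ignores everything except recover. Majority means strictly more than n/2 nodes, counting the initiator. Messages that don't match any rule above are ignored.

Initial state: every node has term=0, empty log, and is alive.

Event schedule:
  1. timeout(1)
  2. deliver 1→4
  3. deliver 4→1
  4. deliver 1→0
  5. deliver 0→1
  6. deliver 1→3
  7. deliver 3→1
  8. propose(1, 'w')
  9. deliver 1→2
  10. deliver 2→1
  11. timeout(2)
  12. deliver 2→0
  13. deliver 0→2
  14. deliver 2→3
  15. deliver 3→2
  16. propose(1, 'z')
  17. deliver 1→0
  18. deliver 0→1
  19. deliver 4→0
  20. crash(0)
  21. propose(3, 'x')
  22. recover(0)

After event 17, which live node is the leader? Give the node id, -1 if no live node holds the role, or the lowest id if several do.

1

[1] timeout(1) → N1(cand t1 [-])
[2] deliver 1→4 → N4(foll t1 [-])
[3] deliver 4→1 → ∅
[4] deliver 1→0 → N0(foll t1 [-])
[5] deliver 0→1 → N1(lead t1 [-])
[6] deliver 1→3 → N3(foll t1 [-])
[7] deliver 3→1 → ∅
[8] propose(1,'w') → N1(lead t1 [w])
[9] deliver 1→2 → N2(foll t1 [-])
[10] deliver 2→1 → ∅
[11] timeout(2) → N2(cand t2 [-])
[12] deliver 2→0 → N0(foll t2 [-])
[13] deliver 0→2 → ∅
[14] deliver 2→3 → N3(foll t2 [-])
[15] deliver 3→2 → N2(lead t2 [-])
[16] propose(1,'z') → N1(lead t1 [w,z])
[17] deliver 1→0 → ∅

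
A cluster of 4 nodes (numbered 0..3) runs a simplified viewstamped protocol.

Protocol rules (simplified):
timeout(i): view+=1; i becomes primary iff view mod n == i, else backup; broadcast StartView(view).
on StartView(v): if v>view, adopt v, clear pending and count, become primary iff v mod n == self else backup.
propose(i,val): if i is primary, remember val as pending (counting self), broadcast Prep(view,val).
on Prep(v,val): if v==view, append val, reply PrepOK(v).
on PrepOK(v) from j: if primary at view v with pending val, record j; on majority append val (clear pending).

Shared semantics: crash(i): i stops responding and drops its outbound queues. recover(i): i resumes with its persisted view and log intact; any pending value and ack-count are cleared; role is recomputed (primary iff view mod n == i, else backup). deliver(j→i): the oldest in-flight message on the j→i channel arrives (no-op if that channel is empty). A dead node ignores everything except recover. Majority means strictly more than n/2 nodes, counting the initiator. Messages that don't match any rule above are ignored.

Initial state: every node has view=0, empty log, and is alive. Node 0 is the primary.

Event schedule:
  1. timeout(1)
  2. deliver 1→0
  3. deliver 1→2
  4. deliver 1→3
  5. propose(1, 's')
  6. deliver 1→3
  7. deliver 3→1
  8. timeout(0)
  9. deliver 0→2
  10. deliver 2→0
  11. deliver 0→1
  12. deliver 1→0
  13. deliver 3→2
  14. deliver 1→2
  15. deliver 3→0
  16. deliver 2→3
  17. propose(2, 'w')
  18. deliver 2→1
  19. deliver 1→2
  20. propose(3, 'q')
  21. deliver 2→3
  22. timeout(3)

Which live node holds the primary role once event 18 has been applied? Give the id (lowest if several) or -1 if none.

2

[1] timeout(1) → N1(prim v1 [-])
[2] deliver 1→0 → N0(back v1 [-])
[3] deliver 1→2 → N2(back v1 [-])
[4] deliver 1→3 → N3(back v1 [-])
[5] propose(1,'s') → ∅
[6] deliver 1→3 → N3(back v1 [s])
[7] deliver 3→1 → ∅
[8] timeout(0) → N0(back v2 [-])
[9] deliver 0→2 → N2(prim v2 [-])
[10] deliver 2→0 → ∅
[11] deliver 0→1 → N1(back v2 [-])
[12] deliver 1→0 → ∅
[13] deliver 3→2 → ∅
[14] deliver 1→2 → ∅
[15] deliver 3→0 → ∅
[16] deliver 2→3 → ∅
[17] propose(2,'w') → ∅
[18] deliver 2→1 → N1(back v2 [w])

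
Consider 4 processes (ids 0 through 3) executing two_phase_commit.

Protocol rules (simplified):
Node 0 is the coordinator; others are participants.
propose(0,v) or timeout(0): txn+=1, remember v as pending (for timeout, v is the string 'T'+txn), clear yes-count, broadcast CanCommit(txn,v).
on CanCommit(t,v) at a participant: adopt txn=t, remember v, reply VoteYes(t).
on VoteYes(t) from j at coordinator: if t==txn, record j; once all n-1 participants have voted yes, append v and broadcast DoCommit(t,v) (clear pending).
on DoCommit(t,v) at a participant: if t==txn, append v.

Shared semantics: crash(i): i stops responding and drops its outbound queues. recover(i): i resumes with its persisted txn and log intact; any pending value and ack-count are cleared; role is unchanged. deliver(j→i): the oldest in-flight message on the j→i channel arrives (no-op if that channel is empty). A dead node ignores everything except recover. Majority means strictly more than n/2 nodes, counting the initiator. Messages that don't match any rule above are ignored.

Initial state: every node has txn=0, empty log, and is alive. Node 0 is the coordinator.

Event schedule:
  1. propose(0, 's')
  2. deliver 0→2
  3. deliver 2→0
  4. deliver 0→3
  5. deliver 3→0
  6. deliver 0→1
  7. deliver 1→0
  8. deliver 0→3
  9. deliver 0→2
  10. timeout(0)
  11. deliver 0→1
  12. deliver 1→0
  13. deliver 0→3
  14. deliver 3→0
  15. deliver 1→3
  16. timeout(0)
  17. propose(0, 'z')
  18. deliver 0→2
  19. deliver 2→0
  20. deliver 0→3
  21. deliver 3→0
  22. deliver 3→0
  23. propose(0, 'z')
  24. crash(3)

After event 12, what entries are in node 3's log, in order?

s

after 1 — propose(0,'s'): n0:coor/t1/[-]
after 2 — deliver 0→2: n2:part/t1/[-]
after 3 — deliver 2→0: ·
after 4 — deliver 0→3: n3:part/t1/[-]
after 5 — deliver 3→0: ·
after 6 — deliver 0→1: n1:part/t1/[-]
after 7 — deliver 1→0: n0:coor/t1/[s]
after 8 — deliver 0→3: n3:part/t1/[s]
after 9 — deliver 0→2: n2:part/t1/[s]
after 10 — timeout(0): n0:coor/t2/[s]
after 11 — deliver 0→1: n1:part/t1/[s]
after 12 — deliver 1→0: ·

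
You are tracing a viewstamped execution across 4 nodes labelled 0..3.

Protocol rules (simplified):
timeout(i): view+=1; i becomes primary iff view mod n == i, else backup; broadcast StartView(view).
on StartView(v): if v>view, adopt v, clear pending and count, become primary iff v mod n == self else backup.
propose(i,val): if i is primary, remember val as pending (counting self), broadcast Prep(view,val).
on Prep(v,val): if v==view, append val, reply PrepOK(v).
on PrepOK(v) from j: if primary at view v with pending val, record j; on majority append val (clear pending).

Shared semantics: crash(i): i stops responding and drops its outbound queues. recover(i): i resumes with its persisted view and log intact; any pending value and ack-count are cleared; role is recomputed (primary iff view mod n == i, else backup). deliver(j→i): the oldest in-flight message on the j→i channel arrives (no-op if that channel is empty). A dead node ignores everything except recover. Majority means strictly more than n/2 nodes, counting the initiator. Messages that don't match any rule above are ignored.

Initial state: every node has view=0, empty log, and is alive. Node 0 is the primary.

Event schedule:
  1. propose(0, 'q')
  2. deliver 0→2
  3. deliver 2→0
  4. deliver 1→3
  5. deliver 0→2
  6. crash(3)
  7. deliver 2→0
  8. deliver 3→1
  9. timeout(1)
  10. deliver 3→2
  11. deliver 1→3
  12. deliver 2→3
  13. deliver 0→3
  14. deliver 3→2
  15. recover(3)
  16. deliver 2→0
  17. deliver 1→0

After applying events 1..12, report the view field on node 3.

0

step 1 propose(0,'q'): —
step 2 deliver 0→2: 2={back,v=0,log=q}
step 3 deliver 2→0: —
step 4 deliver 1→3: —
step 5 deliver 0→2: —
step 6 crash(3): 3={✗back,v=0,log=-}
step 7 deliver 2→0: —
step 8 deliver 3→1: —
step 9 timeout(1): 1={prim,v=1,log=-}
step 10 deliver 3→2: —
step 11 deliver 1→3: —
step 12 deliver 2→3: —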